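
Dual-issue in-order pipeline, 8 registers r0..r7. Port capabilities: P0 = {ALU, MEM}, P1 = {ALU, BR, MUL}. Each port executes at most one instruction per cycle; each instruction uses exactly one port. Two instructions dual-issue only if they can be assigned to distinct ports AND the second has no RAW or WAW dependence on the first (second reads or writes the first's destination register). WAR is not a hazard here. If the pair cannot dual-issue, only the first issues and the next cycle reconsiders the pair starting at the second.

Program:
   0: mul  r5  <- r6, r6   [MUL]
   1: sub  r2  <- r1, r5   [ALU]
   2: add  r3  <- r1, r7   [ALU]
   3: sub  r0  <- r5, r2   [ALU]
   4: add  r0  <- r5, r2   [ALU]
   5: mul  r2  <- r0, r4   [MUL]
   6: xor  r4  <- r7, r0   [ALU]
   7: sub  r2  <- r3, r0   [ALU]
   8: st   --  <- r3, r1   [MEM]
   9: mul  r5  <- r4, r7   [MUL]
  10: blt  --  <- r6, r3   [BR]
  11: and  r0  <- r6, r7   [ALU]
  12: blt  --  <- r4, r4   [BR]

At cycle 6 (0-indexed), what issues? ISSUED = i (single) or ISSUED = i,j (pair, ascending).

ISSUED = 9

t=0 i0:mul ; RAW r5
t=1 i1+i2:sub add ; dual
t=2 i3:sub ; WAW r0
t=3 i4:add ; RAW r0
t=4 i5+i6:mul xor ; dual
t=5 i7+i8:sub st ; dual
t=6 i9:mul ; no-port MUL/BR
t=7 i10+i11:blt and ; dual
t=8 i12:blt ; tail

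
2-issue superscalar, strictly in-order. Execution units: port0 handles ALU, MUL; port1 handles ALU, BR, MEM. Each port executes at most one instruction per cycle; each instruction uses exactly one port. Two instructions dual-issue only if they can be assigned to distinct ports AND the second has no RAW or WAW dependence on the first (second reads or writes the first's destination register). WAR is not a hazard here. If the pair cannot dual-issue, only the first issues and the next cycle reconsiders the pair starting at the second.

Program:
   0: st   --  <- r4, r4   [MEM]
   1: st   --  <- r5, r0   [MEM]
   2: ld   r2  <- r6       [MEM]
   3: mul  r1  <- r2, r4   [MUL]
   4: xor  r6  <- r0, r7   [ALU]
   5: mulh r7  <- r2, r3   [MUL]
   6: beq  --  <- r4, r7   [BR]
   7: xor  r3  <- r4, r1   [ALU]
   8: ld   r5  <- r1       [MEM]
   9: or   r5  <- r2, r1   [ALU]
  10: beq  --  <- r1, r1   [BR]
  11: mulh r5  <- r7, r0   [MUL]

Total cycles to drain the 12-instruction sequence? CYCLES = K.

CYCLES = 9

#0 head=0: st i0 no-port MEM/MEM
#1 head=1: st i1 no-port MEM/MEM
#2 head=2: ld i2 RAW r2
#3 head=3: mul;xor i3,i4 dual
#4 head=5: mulh i5 RAW r7
#5 head=6: beq;xor i6,i7 dual
#6 head=8: ld i8 WAW r5
#7 head=9: or;beq i9,i10 dual
#8 head=11: mulh i11 tail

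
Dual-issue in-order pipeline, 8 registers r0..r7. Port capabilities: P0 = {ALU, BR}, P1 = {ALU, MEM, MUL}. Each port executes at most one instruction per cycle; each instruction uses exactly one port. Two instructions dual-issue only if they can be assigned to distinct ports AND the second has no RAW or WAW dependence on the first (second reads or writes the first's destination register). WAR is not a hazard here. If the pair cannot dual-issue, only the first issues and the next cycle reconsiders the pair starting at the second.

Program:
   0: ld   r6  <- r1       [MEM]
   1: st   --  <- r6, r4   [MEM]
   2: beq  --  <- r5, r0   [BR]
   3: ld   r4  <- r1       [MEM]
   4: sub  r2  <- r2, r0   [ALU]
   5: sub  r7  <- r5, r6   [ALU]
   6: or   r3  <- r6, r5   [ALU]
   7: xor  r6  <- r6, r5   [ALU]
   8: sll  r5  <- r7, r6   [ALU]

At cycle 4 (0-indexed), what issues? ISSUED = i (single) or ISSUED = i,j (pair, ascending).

t=0 i0:ld ; no-port MEM/MEM
t=1 i1,i2:st/beq ; pair
t=2 i3,i4:ld/sub ; pair
t=3 i5,i6:sub/or ; pair
t=4 i7:xor ; RAW r6
t=5 i8:sll ; tail

ISSUED = 7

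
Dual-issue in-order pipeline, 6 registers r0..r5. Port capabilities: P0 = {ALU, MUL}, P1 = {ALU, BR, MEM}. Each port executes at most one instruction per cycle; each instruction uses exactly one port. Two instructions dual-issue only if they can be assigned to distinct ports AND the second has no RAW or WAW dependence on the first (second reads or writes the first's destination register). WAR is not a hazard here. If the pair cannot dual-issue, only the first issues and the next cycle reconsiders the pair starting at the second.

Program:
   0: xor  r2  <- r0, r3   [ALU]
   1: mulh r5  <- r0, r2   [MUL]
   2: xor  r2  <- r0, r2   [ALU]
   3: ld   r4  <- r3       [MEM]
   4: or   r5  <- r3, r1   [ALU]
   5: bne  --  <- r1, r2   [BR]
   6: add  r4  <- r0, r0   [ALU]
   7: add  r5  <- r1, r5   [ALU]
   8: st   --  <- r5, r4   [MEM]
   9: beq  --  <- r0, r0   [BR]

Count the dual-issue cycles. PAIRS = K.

t=0 i0:xor ; RAW r2
t=1 i1&i2:mulh xor ; pair
t=2 i3&i4:ld or ; pair
t=3 i5&i6:bne add ; pair
t=4 i7:add ; RAW r5
t=5 i8:st ; no-port MEM/BR
t=6 i9:beq ; tail

PAIRS = 3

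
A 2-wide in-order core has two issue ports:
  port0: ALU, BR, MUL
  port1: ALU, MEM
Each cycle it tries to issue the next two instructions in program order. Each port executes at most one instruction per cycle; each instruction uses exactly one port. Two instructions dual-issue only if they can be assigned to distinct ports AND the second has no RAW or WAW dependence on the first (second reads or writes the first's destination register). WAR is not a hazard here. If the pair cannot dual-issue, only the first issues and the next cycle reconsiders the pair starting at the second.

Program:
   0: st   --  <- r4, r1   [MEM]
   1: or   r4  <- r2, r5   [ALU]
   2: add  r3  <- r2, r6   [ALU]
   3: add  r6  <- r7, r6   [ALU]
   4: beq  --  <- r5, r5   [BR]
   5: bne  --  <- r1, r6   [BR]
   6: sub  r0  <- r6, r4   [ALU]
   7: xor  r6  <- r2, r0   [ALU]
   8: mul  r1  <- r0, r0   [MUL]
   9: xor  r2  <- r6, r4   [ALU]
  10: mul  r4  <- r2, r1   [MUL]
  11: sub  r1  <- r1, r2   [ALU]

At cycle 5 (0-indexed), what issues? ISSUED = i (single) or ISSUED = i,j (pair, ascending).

[0] i0&i1  st.MEM;or.ALU  -- pair
[1] i2&i3  add.ALU;add.ALU  -- pair
[2] i4  beq.BR  -- no-port BR/BR
[3] i5&i6  bne.BR;sub.ALU  -- pair
[4] i7&i8  xor.ALU;mul.MUL  -- pair
[5] i9  xor.ALU  -- RAW r2
[6] i10&i11  mul.MUL;sub.ALU  -- pair

ISSUED = 9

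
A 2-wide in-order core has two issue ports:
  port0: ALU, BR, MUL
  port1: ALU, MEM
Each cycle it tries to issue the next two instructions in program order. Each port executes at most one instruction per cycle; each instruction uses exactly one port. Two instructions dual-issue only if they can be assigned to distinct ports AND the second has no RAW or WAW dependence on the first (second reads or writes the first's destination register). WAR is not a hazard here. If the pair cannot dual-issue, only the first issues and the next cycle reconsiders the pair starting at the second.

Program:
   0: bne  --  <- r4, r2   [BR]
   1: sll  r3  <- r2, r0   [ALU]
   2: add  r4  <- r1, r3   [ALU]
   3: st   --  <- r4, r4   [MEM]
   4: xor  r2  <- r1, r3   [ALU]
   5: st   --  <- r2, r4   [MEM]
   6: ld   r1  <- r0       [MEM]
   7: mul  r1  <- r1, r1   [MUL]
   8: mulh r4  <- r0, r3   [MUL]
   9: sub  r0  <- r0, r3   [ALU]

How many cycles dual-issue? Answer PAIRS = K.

PAIRS = 3

0. bne sll @i0/i1  | pair
1. add @i2  | RAW r4
2. st xor @i3/i4  | pair
3. st @i5  | no-port MEM/MEM
4. ld @i6  | RAW+WAW r1
5. mul @i7  | no-port MUL/MUL
6. mulh sub @i8/i9  | pair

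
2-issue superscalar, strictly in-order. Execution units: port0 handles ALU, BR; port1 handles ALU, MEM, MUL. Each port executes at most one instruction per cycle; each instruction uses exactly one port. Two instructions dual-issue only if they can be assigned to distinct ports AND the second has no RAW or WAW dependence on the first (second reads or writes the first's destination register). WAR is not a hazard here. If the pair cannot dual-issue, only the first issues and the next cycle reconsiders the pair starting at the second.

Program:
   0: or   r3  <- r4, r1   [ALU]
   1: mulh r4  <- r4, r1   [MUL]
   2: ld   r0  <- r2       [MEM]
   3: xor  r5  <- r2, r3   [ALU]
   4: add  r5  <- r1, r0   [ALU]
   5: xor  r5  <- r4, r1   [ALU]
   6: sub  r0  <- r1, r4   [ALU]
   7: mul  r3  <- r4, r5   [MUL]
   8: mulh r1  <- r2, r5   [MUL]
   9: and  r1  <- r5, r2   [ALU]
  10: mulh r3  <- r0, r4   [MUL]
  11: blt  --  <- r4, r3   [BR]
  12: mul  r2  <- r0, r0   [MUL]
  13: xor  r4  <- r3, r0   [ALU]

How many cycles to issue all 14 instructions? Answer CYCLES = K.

CYCLES = 9

[0] i0&i1  or.ALU+mulh.MUL  -- 2-wide
[1] i2&i3  ld.MEM+xor.ALU  -- 2-wide
[2] i4  add.ALU  -- WAW r5
[3] i5&i6  xor.ALU+sub.ALU  -- 2-wide
[4] i7  mul.MUL  -- no-port MUL/MUL
[5] i8  mulh.MUL  -- WAW r1
[6] i9&i10  and.ALU+mulh.MUL  -- 2-wide
[7] i11&i12  blt.BR+mul.MUL  -- 2-wide
[8] i13  xor.ALU  -- tail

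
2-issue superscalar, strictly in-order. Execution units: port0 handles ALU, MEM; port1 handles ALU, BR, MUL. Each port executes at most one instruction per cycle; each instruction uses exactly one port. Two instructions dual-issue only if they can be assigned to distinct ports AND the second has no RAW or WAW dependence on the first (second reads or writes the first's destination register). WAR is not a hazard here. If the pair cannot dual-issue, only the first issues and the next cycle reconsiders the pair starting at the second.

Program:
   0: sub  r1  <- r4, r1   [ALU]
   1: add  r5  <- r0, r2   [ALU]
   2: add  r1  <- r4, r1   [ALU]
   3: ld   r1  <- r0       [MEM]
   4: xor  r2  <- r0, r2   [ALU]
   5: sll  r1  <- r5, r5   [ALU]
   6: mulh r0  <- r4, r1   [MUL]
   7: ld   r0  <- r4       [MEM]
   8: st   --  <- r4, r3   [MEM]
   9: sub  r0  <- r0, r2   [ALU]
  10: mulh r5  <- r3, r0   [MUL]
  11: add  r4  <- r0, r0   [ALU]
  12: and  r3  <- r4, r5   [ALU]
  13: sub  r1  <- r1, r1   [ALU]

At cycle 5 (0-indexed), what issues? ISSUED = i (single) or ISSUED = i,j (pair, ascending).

ISSUED = 7

  cy0 -> i0+i1 (sub.ALU/add.ALU) dual
  cy1 -> i2 (add.ALU) WAW r1
  cy2 -> i3+i4 (ld.MEM/xor.ALU) dual
  cy3 -> i5 (sll.ALU) RAW r1
  cy4 -> i6 (mulh.MUL) WAW r0
  cy5 -> i7 (ld.MEM) no-port MEM/MEM
  cy6 -> i8+i9 (st.MEM/sub.ALU) dual
  cy7 -> i10+i11 (mulh.MUL/add.ALU) dual
  cy8 -> i12+i13 (and.ALU/sub.ALU) dual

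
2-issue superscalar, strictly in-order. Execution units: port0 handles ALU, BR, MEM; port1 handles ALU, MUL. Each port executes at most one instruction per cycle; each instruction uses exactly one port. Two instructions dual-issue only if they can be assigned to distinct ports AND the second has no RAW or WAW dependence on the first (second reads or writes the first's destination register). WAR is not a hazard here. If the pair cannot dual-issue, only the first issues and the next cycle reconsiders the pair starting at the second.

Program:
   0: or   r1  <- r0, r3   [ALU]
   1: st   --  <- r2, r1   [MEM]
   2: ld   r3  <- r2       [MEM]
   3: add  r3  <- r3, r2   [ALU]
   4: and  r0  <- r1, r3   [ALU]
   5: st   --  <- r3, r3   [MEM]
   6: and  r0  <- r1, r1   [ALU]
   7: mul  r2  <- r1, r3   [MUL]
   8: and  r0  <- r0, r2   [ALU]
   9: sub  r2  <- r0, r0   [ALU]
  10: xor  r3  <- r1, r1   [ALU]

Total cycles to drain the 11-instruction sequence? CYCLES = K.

CYCLES = 8

t=0 i0:or ; RAW r1
t=1 i1:st ; no-port MEM/MEM
t=2 i2:ld ; RAW+WAW r3
t=3 i3:add ; RAW r3
t=4 i4+i5:and/st ; 2-wide
t=5 i6+i7:and/mul ; 2-wide
t=6 i8:and ; RAW r0
t=7 i9+i10:sub/xor ; 2-wide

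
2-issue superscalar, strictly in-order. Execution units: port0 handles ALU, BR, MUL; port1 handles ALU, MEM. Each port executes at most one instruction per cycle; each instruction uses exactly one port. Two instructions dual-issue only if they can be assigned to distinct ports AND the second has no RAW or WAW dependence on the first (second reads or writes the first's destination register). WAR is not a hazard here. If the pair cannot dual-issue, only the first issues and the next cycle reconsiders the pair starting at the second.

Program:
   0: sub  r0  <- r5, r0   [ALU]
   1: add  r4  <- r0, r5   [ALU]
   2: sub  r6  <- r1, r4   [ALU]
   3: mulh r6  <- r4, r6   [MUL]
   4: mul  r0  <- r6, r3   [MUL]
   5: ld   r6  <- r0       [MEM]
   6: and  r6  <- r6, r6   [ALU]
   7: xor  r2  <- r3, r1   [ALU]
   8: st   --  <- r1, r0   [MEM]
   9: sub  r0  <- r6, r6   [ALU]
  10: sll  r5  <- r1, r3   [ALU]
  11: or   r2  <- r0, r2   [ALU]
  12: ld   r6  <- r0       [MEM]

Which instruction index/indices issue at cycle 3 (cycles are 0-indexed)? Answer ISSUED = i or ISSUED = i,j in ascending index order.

ISSUED = 3

c0: i0 sub  RAW r0
c1: i1 add  RAW r4
c2: i2 sub  RAW+WAW r6
c3: i3 mulh  no-port MUL/MUL
c4: i4 mul  RAW r0
c5: i5 ld  RAW+WAW r6
c6: i6&i7 and;xor  dual
c7: i8&i9 st;sub  dual
c8: i10&i11 sll;or  dual
c9: i12 ld  tail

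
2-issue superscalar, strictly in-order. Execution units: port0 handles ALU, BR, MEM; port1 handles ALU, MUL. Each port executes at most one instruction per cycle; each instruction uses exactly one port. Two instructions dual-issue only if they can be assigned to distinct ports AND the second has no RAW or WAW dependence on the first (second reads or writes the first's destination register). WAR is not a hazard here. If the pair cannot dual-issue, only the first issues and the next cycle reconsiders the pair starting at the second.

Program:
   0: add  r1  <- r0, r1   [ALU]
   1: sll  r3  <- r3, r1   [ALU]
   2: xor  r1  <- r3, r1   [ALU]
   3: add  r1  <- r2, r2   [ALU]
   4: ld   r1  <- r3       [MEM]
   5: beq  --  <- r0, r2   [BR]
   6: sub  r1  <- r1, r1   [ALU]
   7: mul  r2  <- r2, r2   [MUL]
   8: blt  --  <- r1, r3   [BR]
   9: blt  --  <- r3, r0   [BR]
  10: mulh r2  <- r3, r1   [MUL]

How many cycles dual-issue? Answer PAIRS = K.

0. add.ALU @i0  | RAW r1
1. sll.ALU @i1  | RAW r3
2. xor.ALU @i2  | WAW r1
3. add.ALU @i3  | WAW r1
4. ld.MEM @i4  | no-port MEM/BR
5. beq.BR;sub.ALU @i5,i6  | 2-wide
6. mul.MUL;blt.BR @i7,i8  | 2-wide
7. blt.BR;mulh.MUL @i9,i10  | 2-wide

PAIRS = 3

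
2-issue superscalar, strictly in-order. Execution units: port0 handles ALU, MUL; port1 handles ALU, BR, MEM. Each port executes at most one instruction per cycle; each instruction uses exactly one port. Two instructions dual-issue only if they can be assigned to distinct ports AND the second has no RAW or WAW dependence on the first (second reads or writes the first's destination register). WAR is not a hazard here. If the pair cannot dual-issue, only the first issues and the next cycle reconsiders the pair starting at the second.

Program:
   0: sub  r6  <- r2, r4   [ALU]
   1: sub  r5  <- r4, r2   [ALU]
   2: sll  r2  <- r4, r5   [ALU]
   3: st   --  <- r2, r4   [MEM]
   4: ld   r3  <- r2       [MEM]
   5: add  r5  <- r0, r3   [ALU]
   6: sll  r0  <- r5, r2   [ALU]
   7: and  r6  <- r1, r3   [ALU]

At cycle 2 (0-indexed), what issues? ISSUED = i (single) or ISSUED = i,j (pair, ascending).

ISSUED = 3

#0 head=0: sub.ALU+sub.ALU i0/i1 2-wide
#1 head=2: sll.ALU i2 RAW r2
#2 head=3: st.MEM i3 no-port MEM/MEM
#3 head=4: ld.MEM i4 RAW r3
#4 head=5: add.ALU i5 RAW r5
#5 head=6: sll.ALU+and.ALU i6/i7 2-wide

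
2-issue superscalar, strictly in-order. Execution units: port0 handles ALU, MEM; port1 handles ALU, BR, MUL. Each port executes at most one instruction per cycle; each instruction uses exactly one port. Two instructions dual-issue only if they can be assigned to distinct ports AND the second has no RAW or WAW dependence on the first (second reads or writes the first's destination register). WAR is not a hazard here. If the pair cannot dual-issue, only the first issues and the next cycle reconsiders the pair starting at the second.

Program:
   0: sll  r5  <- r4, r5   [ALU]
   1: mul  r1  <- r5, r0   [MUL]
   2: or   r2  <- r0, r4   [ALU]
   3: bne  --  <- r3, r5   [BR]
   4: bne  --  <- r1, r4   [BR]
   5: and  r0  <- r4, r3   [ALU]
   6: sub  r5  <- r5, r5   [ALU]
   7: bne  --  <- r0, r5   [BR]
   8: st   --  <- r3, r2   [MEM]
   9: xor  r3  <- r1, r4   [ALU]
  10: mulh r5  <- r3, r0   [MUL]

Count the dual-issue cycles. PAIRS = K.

PAIRS = 3

[0] i0  sll  -- RAW r5
[1] i1&i2  mul+or  -- pair
[2] i3  bne  -- no-port BR/BR
[3] i4&i5  bne+and  -- pair
[4] i6  sub  -- RAW r5
[5] i7&i8  bne+st  -- pair
[6] i9  xor  -- RAW r3
[7] i10  mulh  -- tail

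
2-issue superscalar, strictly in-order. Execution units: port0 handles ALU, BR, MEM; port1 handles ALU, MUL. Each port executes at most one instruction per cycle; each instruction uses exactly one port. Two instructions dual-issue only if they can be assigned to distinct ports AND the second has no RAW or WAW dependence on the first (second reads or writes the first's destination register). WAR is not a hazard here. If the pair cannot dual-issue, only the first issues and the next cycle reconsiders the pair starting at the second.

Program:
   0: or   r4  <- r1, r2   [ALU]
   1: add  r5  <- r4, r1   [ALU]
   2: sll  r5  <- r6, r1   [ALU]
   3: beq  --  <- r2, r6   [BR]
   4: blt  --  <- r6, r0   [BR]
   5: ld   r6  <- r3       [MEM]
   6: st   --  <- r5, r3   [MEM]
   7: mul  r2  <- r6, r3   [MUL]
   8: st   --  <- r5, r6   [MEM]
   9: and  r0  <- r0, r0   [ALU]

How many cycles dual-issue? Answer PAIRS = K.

PAIRS = 3

  cy0 -> i0 (or.ALU) RAW r4
  cy1 -> i1 (add.ALU) WAW r5
  cy2 -> i2+i3 (sll.ALU;beq.BR) dual
  cy3 -> i4 (blt.BR) no-port BR/MEM
  cy4 -> i5 (ld.MEM) no-port MEM/MEM
  cy5 -> i6+i7 (st.MEM;mul.MUL) dual
  cy6 -> i8+i9 (st.MEM;and.ALU) dual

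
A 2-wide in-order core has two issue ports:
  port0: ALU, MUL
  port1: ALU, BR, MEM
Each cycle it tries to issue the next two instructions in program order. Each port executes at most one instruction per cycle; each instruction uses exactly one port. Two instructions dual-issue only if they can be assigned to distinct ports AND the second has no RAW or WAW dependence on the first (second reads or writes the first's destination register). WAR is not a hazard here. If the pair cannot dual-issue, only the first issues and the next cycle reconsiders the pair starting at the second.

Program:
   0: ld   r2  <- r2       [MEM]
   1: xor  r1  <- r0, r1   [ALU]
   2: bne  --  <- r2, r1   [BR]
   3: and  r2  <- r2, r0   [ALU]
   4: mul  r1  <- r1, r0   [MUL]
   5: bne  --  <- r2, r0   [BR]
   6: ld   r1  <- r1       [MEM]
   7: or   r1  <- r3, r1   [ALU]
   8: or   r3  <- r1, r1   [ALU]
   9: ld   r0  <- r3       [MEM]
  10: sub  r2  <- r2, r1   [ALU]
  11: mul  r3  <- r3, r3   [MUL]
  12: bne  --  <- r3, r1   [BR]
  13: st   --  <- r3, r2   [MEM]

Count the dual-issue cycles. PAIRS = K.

PAIRS = 4

0. ld xor @i0&i1  | dual
1. bne and @i2&i3  | dual
2. mul bne @i4&i5  | dual
3. ld @i6  | RAW+WAW r1
4. or @i7  | RAW r1
5. or @i8  | RAW r3
6. ld sub @i9&i10  | dual
7. mul @i11  | RAW r3
8. bne @i12  | no-port BR/MEM
9. st @i13  | tail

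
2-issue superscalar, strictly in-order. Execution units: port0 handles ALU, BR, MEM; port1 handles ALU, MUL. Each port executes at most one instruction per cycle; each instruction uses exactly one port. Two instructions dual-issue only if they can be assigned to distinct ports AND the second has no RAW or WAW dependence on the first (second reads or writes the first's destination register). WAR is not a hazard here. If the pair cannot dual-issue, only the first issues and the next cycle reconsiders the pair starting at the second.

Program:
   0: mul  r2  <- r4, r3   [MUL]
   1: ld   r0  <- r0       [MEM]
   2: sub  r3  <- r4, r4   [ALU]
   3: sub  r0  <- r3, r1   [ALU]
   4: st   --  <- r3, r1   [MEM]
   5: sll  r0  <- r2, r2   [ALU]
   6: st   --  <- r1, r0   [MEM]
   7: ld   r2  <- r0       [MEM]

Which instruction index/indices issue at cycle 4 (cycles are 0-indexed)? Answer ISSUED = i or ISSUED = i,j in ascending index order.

0. mul+ld @i0+i1  | dual
1. sub @i2  | RAW r3
2. sub+st @i3+i4  | dual
3. sll @i5  | RAW r0
4. st @i6  | no-port MEM/MEM
5. ld @i7  | tail

ISSUED = 6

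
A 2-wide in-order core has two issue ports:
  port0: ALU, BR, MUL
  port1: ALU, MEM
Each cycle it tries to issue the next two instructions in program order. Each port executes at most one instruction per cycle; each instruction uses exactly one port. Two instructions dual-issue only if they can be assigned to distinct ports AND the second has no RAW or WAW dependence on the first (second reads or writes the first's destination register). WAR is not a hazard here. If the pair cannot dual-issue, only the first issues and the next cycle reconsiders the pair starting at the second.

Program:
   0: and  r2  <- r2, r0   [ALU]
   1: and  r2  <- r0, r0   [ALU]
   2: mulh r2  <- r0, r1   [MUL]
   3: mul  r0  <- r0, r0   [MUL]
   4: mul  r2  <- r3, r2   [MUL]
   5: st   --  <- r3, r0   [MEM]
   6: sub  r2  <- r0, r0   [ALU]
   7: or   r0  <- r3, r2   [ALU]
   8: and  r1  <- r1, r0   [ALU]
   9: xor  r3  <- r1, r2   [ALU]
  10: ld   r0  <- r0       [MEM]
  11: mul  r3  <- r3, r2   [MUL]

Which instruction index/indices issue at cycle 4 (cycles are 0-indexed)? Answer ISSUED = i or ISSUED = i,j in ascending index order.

ISSUED = 4,5

#0 head=0: and.ALU i0 WAW r2
#1 head=1: and.ALU i1 WAW r2
#2 head=2: mulh.MUL i2 no-port MUL/MUL
#3 head=3: mul.MUL i3 no-port MUL/MUL
#4 head=4: mul.MUL st.MEM i4,i5 pair
#5 head=6: sub.ALU i6 RAW r2
#6 head=7: or.ALU i7 RAW r0
#7 head=8: and.ALU i8 RAW r1
#8 head=9: xor.ALU ld.MEM i9,i10 pair
#9 head=11: mul.MUL i11 tail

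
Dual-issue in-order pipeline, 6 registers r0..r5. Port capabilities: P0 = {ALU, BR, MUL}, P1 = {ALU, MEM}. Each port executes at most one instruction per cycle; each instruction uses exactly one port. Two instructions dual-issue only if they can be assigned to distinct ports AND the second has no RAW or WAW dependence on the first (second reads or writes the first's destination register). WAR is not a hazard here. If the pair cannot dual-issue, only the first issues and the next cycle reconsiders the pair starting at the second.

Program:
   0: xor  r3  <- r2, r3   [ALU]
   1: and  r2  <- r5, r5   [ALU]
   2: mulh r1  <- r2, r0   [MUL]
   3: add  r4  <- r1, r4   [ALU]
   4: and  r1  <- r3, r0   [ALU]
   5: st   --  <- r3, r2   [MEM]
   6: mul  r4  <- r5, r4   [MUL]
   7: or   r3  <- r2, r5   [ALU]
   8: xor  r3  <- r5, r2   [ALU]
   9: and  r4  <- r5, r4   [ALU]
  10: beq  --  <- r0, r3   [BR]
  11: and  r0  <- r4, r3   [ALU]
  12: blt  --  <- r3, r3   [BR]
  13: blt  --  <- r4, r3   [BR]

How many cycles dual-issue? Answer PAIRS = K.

PAIRS = 5

t=0 i0+i1:xor.ALU and.ALU ; dual
t=1 i2:mulh.MUL ; RAW r1
t=2 i3+i4:add.ALU and.ALU ; dual
t=3 i5+i6:st.MEM mul.MUL ; dual
t=4 i7:or.ALU ; WAW r3
t=5 i8+i9:xor.ALU and.ALU ; dual
t=6 i10+i11:beq.BR and.ALU ; dual
t=7 i12:blt.BR ; no-port BR/BR
t=8 i13:blt.BR ; tail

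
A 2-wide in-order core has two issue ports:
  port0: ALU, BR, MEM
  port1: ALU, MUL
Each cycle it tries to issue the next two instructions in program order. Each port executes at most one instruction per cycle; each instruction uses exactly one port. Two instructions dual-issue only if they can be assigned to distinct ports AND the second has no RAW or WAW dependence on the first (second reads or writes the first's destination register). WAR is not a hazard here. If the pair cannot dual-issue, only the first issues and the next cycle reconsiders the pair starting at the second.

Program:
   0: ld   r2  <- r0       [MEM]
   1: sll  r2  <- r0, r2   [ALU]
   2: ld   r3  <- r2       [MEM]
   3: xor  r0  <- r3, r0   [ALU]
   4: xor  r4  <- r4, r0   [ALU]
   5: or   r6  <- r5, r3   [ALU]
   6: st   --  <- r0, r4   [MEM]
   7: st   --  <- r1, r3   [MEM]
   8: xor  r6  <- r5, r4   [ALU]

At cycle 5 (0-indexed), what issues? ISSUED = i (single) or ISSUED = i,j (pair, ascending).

#0 head=0: ld.MEM i0 RAW+WAW r2
#1 head=1: sll.ALU i1 RAW r2
#2 head=2: ld.MEM i2 RAW r3
#3 head=3: xor.ALU i3 RAW r0
#4 head=4: xor.ALU+or.ALU i4/i5 2-wide
#5 head=6: st.MEM i6 no-port MEM/MEM
#6 head=7: st.MEM+xor.ALU i7/i8 2-wide

ISSUED = 6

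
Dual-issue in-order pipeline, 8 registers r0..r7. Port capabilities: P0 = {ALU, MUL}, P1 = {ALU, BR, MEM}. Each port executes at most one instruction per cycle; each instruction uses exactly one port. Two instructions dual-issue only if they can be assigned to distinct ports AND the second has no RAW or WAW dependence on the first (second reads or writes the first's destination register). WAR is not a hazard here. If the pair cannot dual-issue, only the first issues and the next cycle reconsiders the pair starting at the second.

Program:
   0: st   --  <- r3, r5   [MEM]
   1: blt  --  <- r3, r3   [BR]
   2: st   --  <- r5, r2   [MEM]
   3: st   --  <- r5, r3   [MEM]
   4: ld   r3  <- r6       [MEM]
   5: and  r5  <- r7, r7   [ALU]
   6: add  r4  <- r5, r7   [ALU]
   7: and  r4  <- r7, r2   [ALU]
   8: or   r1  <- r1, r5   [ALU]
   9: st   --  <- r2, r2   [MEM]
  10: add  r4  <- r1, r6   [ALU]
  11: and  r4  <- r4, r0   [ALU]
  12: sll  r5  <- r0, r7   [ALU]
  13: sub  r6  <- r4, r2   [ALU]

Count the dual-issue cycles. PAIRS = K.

[0] i0  st.MEM  -- no-port MEM/BR
[1] i1  blt.BR  -- no-port BR/MEM
[2] i2  st.MEM  -- no-port MEM/MEM
[3] i3  st.MEM  -- no-port MEM/MEM
[4] i4/i5  ld.MEM/and.ALU  -- dual
[5] i6  add.ALU  -- WAW r4
[6] i7/i8  and.ALU/or.ALU  -- dual
[7] i9/i10  st.MEM/add.ALU  -- dual
[8] i11/i12  and.ALU/sll.ALU  -- dual
[9] i13  sub.ALU  -- tail

PAIRS = 4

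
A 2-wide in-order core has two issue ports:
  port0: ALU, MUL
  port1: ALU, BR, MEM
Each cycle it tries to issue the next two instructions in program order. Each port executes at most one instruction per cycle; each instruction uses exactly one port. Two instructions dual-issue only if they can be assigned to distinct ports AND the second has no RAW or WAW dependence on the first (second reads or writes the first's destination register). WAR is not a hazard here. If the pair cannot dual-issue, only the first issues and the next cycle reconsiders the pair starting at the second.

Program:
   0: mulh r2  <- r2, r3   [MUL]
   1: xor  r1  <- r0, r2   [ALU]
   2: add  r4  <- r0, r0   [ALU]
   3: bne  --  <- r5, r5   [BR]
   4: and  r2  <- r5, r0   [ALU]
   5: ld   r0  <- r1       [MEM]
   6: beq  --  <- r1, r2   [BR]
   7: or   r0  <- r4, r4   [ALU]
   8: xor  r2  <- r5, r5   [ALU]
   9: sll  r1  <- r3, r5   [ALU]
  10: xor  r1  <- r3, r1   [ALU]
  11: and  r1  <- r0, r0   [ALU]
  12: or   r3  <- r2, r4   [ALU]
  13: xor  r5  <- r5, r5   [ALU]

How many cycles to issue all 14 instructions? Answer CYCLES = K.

0. mulh.MUL @i0  | RAW r2
1. xor.ALU add.ALU @i1,i2  | dual
2. bne.BR and.ALU @i3,i4  | dual
3. ld.MEM @i5  | no-port MEM/BR
4. beq.BR or.ALU @i6,i7  | dual
5. xor.ALU sll.ALU @i8,i9  | dual
6. xor.ALU @i10  | WAW r1
7. and.ALU or.ALU @i11,i12  | dual
8. xor.ALU @i13  | tail

CYCLES = 9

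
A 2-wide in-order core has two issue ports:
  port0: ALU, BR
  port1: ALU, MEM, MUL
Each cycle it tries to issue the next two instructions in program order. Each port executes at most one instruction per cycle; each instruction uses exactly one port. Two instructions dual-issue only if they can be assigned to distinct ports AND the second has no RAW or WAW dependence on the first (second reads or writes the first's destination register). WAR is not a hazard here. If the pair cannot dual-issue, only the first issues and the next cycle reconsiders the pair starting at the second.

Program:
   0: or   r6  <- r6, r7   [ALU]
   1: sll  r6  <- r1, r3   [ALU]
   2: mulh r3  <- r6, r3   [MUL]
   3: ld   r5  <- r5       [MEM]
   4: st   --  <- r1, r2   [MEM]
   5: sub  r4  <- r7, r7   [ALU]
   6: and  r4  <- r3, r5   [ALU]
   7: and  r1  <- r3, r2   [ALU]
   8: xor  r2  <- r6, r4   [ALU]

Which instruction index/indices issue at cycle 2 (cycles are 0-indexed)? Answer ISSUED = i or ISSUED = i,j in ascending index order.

[0] i0  or  -- WAW r6
[1] i1  sll  -- RAW r6
[2] i2  mulh  -- no-port MUL/MEM
[3] i3  ld  -- no-port MEM/MEM
[4] i4/i5  st;sub  -- pair
[5] i6/i7  and;and  -- pair
[6] i8  xor  -- tail

ISSUED = 2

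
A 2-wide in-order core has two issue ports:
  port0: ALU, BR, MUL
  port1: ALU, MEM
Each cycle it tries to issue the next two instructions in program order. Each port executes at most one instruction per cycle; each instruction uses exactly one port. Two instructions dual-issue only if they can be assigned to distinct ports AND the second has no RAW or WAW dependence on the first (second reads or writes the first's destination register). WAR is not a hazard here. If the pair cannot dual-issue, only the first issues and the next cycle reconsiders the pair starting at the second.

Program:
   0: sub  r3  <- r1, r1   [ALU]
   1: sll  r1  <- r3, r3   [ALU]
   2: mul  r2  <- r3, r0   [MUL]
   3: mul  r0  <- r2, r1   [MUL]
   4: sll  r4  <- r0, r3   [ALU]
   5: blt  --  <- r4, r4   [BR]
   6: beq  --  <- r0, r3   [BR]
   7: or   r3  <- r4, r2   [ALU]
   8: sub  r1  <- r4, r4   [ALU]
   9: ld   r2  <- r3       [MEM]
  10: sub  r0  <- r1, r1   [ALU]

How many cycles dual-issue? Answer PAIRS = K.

PAIRS = 3

  cy0 -> i0 (sub) RAW r3
  cy1 -> i1&i2 (sll;mul) dual
  cy2 -> i3 (mul) RAW r0
  cy3 -> i4 (sll) RAW r4
  cy4 -> i5 (blt) no-port BR/BR
  cy5 -> i6&i7 (beq;or) dual
  cy6 -> i8&i9 (sub;ld) dual
  cy7 -> i10 (sub) tail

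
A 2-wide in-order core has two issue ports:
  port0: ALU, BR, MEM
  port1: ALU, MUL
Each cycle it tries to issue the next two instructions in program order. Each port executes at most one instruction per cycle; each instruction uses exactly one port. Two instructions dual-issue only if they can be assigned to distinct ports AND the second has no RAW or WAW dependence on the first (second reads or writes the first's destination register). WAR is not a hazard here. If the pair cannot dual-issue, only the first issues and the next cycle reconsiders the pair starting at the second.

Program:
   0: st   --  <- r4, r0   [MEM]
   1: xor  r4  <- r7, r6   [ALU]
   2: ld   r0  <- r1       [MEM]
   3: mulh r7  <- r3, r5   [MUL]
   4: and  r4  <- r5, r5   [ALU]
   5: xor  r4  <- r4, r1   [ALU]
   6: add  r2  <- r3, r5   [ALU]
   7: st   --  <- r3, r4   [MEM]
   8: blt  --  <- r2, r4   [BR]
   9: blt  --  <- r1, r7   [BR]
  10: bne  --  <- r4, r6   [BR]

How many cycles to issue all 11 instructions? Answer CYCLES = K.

CYCLES = 8

t=0 i0+i1:st.MEM+xor.ALU ; dual
t=1 i2+i3:ld.MEM+mulh.MUL ; dual
t=2 i4:and.ALU ; RAW+WAW r4
t=3 i5+i6:xor.ALU+add.ALU ; dual
t=4 i7:st.MEM ; no-port MEM/BR
t=5 i8:blt.BR ; no-port BR/BR
t=6 i9:blt.BR ; no-port BR/BR
t=7 i10:bne.BR ; tail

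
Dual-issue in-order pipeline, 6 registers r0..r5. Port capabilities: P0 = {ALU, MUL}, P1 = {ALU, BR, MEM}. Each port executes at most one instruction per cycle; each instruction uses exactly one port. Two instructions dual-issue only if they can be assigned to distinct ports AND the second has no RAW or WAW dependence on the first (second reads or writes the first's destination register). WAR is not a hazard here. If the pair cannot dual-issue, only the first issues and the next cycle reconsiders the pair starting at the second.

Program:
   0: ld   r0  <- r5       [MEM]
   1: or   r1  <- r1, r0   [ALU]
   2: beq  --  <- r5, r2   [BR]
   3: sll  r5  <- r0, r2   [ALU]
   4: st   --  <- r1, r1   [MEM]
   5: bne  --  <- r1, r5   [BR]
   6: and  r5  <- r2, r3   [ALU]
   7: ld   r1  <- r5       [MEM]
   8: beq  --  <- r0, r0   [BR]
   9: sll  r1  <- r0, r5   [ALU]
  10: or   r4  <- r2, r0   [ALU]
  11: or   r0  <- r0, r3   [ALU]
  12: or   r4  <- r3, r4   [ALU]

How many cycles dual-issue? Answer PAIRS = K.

PAIRS = 5

c0: i0 ld.MEM  RAW r0
c1: i1/i2 or.ALU;beq.BR  dual
c2: i3/i4 sll.ALU;st.MEM  dual
c3: i5/i6 bne.BR;and.ALU  dual
c4: i7 ld.MEM  no-port MEM/BR
c5: i8/i9 beq.BR;sll.ALU  dual
c6: i10/i11 or.ALU;or.ALU  dual
c7: i12 or.ALU  tail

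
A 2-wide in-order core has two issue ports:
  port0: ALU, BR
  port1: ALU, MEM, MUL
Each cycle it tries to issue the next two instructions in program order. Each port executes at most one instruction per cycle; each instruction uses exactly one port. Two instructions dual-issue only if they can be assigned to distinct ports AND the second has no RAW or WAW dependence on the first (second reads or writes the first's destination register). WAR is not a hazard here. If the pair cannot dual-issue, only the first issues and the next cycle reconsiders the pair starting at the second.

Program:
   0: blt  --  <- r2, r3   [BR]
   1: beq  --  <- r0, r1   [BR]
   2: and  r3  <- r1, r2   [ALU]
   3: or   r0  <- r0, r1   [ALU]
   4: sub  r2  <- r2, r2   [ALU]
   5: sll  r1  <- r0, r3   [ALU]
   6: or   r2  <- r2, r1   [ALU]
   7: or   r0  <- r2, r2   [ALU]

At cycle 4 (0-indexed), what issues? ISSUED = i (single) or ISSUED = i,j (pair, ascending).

ISSUED = 6

t=0 i0:blt ; no-port BR/BR
t=1 i1/i2:beq and ; dual
t=2 i3/i4:or sub ; dual
t=3 i5:sll ; RAW r1
t=4 i6:or ; RAW r2
t=5 i7:or ; tail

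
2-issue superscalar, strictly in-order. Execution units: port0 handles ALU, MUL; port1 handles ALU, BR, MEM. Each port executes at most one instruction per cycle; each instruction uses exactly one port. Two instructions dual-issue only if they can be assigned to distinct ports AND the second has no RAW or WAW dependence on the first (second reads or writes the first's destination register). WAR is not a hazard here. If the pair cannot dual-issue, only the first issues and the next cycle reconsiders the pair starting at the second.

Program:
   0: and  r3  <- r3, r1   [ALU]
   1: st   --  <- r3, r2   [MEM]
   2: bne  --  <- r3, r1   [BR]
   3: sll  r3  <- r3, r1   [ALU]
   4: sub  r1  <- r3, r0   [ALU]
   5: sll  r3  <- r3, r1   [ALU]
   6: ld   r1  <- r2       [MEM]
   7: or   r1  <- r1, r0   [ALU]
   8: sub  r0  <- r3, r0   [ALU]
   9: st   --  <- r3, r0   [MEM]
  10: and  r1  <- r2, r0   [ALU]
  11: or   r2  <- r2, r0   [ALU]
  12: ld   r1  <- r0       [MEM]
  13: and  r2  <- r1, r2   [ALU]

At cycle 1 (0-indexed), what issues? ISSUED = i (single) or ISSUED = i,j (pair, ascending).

ISSUED = 1

[0] i0  and  -- RAW r3
[1] i1  st  -- no-port MEM/BR
[2] i2+i3  bne sll  -- pair
[3] i4  sub  -- RAW r1
[4] i5+i6  sll ld  -- pair
[5] i7+i8  or sub  -- pair
[6] i9+i10  st and  -- pair
[7] i11+i12  or ld  -- pair
[8] i13  and  -- tail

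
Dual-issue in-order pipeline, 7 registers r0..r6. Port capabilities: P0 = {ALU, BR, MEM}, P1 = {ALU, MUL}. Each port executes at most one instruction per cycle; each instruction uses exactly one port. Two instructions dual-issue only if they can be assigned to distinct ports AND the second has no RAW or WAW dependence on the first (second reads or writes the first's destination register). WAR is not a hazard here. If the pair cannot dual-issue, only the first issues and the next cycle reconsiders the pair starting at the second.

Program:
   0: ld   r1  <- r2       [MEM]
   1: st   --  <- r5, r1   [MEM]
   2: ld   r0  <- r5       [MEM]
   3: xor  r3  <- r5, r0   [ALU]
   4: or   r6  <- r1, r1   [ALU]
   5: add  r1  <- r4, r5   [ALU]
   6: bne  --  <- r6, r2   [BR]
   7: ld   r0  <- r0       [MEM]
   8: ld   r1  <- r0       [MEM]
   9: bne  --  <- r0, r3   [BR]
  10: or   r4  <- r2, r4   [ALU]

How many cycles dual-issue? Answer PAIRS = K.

t=0 i0:ld.MEM ; no-port MEM/MEM
t=1 i1:st.MEM ; no-port MEM/MEM
t=2 i2:ld.MEM ; RAW r0
t=3 i3,i4:xor.ALU+or.ALU ; 2-wide
t=4 i5,i6:add.ALU+bne.BR ; 2-wide
t=5 i7:ld.MEM ; no-port MEM/MEM
t=6 i8:ld.MEM ; no-port MEM/BR
t=7 i9,i10:bne.BR+or.ALU ; 2-wide

PAIRS = 3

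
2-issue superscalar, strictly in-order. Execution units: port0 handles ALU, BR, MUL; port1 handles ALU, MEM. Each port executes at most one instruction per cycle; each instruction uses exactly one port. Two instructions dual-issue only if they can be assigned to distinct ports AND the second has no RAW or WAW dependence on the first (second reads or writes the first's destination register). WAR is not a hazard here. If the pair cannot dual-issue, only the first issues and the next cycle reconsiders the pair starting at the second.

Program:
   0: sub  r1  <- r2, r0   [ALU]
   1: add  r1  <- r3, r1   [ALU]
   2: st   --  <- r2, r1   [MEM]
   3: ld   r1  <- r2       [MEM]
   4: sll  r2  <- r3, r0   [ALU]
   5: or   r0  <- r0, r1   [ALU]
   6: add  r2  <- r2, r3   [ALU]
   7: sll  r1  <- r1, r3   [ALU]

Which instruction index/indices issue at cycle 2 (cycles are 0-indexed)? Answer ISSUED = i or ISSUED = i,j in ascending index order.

ISSUED = 2

c0: i0 sub  RAW+WAW r1
c1: i1 add  RAW r1
c2: i2 st  no-port MEM/MEM
c3: i3,i4 ld+sll  dual
c4: i5,i6 or+add  dual
c5: i7 sll  tail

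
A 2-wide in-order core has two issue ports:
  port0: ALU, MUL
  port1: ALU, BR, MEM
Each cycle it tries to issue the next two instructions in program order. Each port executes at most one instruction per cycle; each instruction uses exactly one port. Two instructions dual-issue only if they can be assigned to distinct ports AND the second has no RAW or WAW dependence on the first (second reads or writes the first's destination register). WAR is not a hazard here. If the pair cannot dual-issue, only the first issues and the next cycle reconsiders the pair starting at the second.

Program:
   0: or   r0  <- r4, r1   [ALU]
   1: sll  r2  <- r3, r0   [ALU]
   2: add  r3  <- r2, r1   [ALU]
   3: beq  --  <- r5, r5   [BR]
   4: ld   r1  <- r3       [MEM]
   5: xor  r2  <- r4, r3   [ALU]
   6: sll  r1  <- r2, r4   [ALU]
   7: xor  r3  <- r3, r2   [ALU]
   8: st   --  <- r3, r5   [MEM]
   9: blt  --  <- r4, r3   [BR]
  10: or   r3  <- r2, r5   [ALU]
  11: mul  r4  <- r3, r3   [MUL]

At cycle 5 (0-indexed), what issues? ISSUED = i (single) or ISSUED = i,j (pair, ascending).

0. or.ALU @i0  | RAW r0
1. sll.ALU @i1  | RAW r2
2. add.ALU/beq.BR @i2&i3  | dual
3. ld.MEM/xor.ALU @i4&i5  | dual
4. sll.ALU/xor.ALU @i6&i7  | dual
5. st.MEM @i8  | no-port MEM/BR
6. blt.BR/or.ALU @i9&i10  | dual
7. mul.MUL @i11  | tail

ISSUED = 8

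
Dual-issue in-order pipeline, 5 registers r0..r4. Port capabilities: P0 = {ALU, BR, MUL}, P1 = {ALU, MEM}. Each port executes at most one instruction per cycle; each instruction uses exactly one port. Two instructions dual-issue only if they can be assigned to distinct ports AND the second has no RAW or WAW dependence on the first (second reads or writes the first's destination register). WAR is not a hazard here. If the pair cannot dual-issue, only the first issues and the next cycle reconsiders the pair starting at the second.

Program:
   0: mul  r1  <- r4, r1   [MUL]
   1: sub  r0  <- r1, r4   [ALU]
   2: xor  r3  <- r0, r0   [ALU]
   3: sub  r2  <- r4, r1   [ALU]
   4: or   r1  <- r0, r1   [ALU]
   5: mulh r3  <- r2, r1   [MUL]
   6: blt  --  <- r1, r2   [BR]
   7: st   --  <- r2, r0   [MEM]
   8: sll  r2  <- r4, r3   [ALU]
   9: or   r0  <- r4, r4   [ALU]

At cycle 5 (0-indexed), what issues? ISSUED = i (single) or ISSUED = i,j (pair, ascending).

ISSUED = 6,7

0. mul @i0  | RAW r1
1. sub @i1  | RAW r0
2. xor sub @i2&i3  | pair
3. or @i4  | RAW r1
4. mulh @i5  | no-port MUL/BR
5. blt st @i6&i7  | pair
6. sll or @i8&i9  | pair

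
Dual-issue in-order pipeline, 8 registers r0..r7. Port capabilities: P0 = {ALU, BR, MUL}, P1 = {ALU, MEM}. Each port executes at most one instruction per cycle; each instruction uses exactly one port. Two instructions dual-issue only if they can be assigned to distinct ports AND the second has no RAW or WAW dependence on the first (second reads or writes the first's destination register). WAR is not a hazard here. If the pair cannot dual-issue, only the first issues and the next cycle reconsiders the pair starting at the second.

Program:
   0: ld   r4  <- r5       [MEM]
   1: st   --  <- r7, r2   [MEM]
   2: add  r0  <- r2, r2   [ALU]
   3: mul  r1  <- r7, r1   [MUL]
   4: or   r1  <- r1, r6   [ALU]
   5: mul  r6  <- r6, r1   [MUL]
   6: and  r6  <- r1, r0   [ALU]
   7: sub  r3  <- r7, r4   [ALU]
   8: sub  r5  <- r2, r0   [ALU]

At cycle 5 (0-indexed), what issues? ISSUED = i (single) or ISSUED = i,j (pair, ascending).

ISSUED = 6,7

[0] i0  ld  -- no-port MEM/MEM
[1] i1&i2  st;add  -- pair
[2] i3  mul  -- RAW+WAW r1
[3] i4  or  -- RAW r1
[4] i5  mul  -- WAW r6
[5] i6&i7  and;sub  -- pair
[6] i8  sub  -- tail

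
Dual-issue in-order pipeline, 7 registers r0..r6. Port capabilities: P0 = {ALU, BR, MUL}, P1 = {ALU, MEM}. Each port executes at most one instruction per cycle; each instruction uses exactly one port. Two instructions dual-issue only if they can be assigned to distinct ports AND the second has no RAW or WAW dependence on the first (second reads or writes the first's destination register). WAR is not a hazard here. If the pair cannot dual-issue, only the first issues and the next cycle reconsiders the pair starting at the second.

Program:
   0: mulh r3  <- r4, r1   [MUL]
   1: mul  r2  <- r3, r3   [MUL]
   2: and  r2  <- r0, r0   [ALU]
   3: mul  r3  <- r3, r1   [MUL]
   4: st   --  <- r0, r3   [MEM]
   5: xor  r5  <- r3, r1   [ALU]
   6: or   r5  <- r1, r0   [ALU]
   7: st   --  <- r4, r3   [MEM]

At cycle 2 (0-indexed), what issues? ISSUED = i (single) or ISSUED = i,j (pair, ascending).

c0: i0 mulh  no-port MUL/MUL
c1: i1 mul  WAW r2
c2: i2,i3 and mul  2-wide
c3: i4,i5 st xor  2-wide
c4: i6,i7 or st  2-wide

ISSUED = 2,3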